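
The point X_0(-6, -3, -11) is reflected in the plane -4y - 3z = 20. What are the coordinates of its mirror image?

n = (0, -4, -3), |n|² = 25, n·X_0 − 20 = 25, so t = 25/25 = 1.
Foot F = X_0 − 1·n = (-6, 1, -8); the reflection is 2F − X_0 = (-6, 5, -5).

(-6, 5, -5)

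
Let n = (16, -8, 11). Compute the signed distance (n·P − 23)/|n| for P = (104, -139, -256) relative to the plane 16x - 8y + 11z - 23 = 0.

-3

n·P − 23 = -63.
|n| = 21, so the signed distance is -63/21 = -3.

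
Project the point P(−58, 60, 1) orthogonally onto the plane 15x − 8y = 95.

The perpendicular from P has direction n = (15, −8, 0): r = (−58, 60, 1) + t(15, −8, 0).
Substitute into the plane: n·(P + tn) = 95 gives -1350 + 289t = 95, so t = 5.
Foot = (−58, 60, 1) + 5·(15, −8, 0) = (17, 20, 1).

(17, 20, 1)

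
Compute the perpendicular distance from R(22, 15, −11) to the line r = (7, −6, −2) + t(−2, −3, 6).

3√34

Direction vector d = (−2, −3, 6).
AP = (15, 21, −9); AP·d = -147, |AP|² = 747, |d|² = 49.
distance² = |AP|² − (AP·d)²/|d|² = 747 − 21609/49 = 306, so the distance is 3√34.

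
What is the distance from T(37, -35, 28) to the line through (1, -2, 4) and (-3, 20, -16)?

6√26

A direction vector is d = (-4, 22, -20).
AP = (36, -33, 24), and AP × d = (132, 624, 660).
|AP × d|² = 842400 and |d|² = 900, so the distance is √(842400/900) = √936 = 6√26.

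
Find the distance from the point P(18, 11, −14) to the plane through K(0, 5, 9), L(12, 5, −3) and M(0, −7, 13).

9√19/19

KL = (12, 0, −12) and KM = (0, −12, 4), so a normal is n = KL × KM = (−144, −48, −144).
Then n·(18, 11, −14) − (−1536) = 432.
|n| = √(20736 + 2304 + 20736) = 48√19, so the distance is |432|/(48√19) = 9/√19.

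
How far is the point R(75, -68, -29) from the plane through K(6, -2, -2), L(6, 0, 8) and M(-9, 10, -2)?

KL = (0, 2, 10) and KM = (-15, 12, 0), so a normal is n = KL × KM = (-120, -150, 30).
Then n·(75, -68, -29) - (-480) = 810.
|n| = √(14400 + 22500 + 900) = 30√42, so the distance is |810|/(30√42) = 9√42/14.

9√42/14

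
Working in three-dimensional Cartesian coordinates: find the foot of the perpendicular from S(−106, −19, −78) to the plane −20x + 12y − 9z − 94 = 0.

(-26, -67, -42)

The perpendicular from S has direction n = (−20, 12, −9): r = (−106, −19, −78) + λ(−20, 12, −9).
Substitute into the plane: n·(S + λn) = 94 gives 2594 + 625λ = 94, so λ = -4.
Foot = (−106, −19, −78) + (-4)·(−20, 12, −9) = (−26, −67, −42).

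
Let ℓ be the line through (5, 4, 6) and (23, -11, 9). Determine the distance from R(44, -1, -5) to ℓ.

15√3

A direction vector is d = (18, -15, 3).
AP = (39, -5, -11); AP·d = 744, |AP|² = 1667, |d|² = 558.
distance² = |AP|² − (AP·d)²/|d|² = 1667 − 553536/558 = 675, so the distance is 15√3.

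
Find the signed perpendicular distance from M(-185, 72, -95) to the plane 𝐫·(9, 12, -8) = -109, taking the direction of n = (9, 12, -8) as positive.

n·M − (-109) = 68.
|n| = 17, so the signed distance is 68/17 = 4.

4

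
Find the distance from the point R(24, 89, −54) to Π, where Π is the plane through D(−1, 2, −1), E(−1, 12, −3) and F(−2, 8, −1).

14√62/31

DE = (0, 10, −2) and DF = (−1, 6, 0), so a normal is n = DE × DF = (12, 2, 10).
n = (12, 2, 10); n·P − (-18) = -56; |n| = 2√62; distance = 56/(2√62) = 28/√62.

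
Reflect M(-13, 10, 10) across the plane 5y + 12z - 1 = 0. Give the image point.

(-13, 0, -14)

With n = (0, 5, 12), the signed offset is (n·M − 1)/|n|² = 169/169 = 1.
M' = M − 2t·n = (-13, 10, 10) − 2·(0, 5, 12) = (-13, 0, -14).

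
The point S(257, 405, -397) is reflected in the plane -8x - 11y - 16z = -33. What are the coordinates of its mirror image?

(1767/7, 2791/7, -2843/7)

n = (-8, -11, -16), |n|² = 441, n·S − (-33) = -126, so t = -126/441 = -2/7.
Foot F = S − (-2/7)·n = (1783/7, 2813/7, -2811/7); the reflection is 2F − S = (1767/7, 2791/7, -2843/7).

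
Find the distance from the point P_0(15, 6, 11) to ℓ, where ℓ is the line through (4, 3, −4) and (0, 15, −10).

A direction vector is d = (−4, 12, −6).
AP = (11, 3, 15), and AP × d = (−198, 6, 144).
|AP × d|² = 59976 and |d|² = 196, so the distance is √(59976/196) = √306 = 3√34.

3√34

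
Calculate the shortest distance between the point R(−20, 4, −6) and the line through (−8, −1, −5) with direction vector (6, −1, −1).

Direction vector d = (6, −1, −1).
AP = (−12, 5, −1), and AP × d = (−6, −18, −18).
|AP × d|² = 684 and |d|² = 38, so the distance is √(684/38) = √18 = 3√2.

3√2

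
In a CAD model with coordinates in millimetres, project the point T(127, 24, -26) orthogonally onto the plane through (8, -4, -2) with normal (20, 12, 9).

The perpendicular from T has direction n = (20, 12, 9): r = (127, 24, -26) + λ(20, 12, 9).
Substitute into the plane: n·(T + λn) = 94 gives 2594 + 625λ = 94, so λ = -4.
Foot = (127, 24, -26) + (-4)·(20, 12, 9) = (47, -24, -62).

(47, -24, -62)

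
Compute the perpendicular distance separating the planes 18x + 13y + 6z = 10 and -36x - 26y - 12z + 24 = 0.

Divide the second equation by -2 to match normals: 18x + 13y + 6z = 12.
Both planes have normal n = (18, 13, 6), |n| = 23. Any point on the first plane is at distance |12 − 10|/|n| = 2/23 from the second.

2/23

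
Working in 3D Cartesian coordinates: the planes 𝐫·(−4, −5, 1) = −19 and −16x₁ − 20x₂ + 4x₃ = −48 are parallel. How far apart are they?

√42/6

Divide the second equation by 4 to match normals: −4x₁ − 5x₂ + x₃ = -12.
Both planes have normal n = (−4, −5, 1), |n| = √42. Any point on the first plane is at distance |(-12) − (-19)|/|n| = 7/√42 = √42/6 from the second.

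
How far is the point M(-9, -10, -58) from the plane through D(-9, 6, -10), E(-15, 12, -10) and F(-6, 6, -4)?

DE = (-6, 6, 0) and DF = (3, 0, 6), so a normal is n = DE × DF = (36, 36, -18).
Then n·(-9, -10, -58) - 72 = 288.
|n| = √(1296 + 1296 + 324) = 54, so the distance is |288|/54 = 16/3.

16/3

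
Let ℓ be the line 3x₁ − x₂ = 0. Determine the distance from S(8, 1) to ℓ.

23√10/10

d = |3·8 + (-1)·1 − 0| / √(9 + 1) = |23|/√10 = 23/√10.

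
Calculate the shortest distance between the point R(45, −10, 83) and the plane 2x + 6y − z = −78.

25√41/41

n = (2, 6, −1); n·P − (-78) = 25; |n| = √41; distance = 25/√41.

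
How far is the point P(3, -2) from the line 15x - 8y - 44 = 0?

The normal to the line is n = (15, -8) with |n| = 17.
|n·P − 44| = |61 − 44| = 17, so the distance is 17/17 = 1.

1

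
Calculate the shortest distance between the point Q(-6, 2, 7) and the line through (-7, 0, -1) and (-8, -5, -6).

3√2

A direction vector is d = (-1, -5, -5).
AP = (1, 2, 8), and AP × d = (30, -3, -3).
|AP × d|² = 918 and |d|² = 51, so the distance is √(918/51) = √18 = 3√2.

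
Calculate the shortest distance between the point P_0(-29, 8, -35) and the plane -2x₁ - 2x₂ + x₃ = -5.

Normal vector n = (-2, -2, 1), and n·(-29, 8, -35) - (-5) = 12.
|n| = √(4 + 4 + 1) = 3, so the distance is |12|/3 = 4.

4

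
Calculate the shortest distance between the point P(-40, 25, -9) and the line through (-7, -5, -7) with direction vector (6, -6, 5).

21

Direction vector d = (6, -6, 5).
AP = (-33, 30, -2); AP·d = -388, |AP|² = 1993, |d|² = 97.
distance² = |AP|² − (AP·d)²/|d|² = 1993 − 150544/97 = 441, so the distance is 21.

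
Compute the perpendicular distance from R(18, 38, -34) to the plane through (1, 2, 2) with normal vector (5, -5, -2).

The plane has equation n·(r − (1, 2, 2)) = 0, i.e. n·r = -9.
n = (5, -5, -2); n·P − (-9) = -23; |n| = 3√6; distance = 23/(3√6) = 23√6/18.

23√6/18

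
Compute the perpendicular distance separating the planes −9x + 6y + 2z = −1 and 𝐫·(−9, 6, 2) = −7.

6/11

Both planes have normal n = (−9, 6, 2), |n| = 11. Any point on the first plane is at distance |(-7) − (-1)|/|n| = 6/11 from the second.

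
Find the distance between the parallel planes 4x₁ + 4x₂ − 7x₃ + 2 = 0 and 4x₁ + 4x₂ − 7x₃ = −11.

With common normal n = (4, 4, −7) (|n| = 9), the distance is |(-2) − (-11)|/|n| = 9/9 = 1.

1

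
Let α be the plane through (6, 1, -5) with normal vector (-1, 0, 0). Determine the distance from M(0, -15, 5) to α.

The plane has equation n·(r − (6, 1, -5)) = 0, i.e. n·r = -6.
n = (-1, 0, 0); n·P − (-6) = 6; |n| = 1; distance = 6/1 = 6.

6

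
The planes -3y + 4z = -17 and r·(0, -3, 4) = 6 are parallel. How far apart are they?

Both planes have normal n = (0, -3, 4), |n| = 5. Any point on the first plane is at distance |6 − (-17)|/|n| = 23/5 from the second.

23/5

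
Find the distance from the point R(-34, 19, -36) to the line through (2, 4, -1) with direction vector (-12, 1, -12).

√145

Direction vector d = (-12, 1, -12).
AP = (-36, 15, -35), and AP × d = (-145, -12, 144).
|AP × d|² = 41905 and |d|² = 289, so the distance is √(41905/289) = √145.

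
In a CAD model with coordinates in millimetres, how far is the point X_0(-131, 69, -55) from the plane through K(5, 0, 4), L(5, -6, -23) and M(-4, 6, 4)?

7

KL = (0, -6, -27) and KM = (-9, 6, 0), so a normal is n = KL × KM = (162, 243, -54).
n = (162, 243, -54); n·P − 594 = -2079; |n| = 297; distance = 2079/297 = 7.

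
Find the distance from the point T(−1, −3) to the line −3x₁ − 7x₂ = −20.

22√58/29

d = |(-3)·(-1) + (-7)·(-3) − (-20)| / √(9 + 49) = |44|/√58 = 44/√58.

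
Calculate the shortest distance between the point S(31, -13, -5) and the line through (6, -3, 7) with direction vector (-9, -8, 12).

Direction vector d = (-9, -8, 12).
AP = (25, -10, -12), and AP × d = (-216, -192, -290).
|AP × d|² = 167620 and |d|² = 289, so the distance is √(167620/289) = √580 = 2√145.

2√145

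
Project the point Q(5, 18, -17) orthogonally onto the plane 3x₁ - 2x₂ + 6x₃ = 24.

The perpendicular from Q has direction n = (3, -2, 6): r = (5, 18, -17) + λ(3, -2, 6).
Substitute into the plane: n·(Q + λn) = 24 gives -123 + 49λ = 24, so λ = 3.
Foot = (5, 18, -17) + 3·(3, -2, 6) = (14, 12, 1).

(14, 12, 1)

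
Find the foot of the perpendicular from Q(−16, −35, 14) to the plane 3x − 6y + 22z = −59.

n = (3, −6, 22), |n|² = 529, and n·Q − (-59) = 529.
t = 529/529 = 1, so the foot is Q − t·n = (−16, −35, 14) − 1·(3, −6, 22) = (−19, −29, −8).

(-19, -29, -8)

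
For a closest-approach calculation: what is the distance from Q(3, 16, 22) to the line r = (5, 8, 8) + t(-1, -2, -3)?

Direction vector d = (-1, -2, -3).
AP = (-2, 8, 14), and AP × d = (4, -20, 12).
|AP × d|² = 560 and |d|² = 14, so the distance is √(560/14) = √40 = 2√10.

2√10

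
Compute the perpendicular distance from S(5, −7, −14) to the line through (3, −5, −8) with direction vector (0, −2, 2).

6

Direction vector d = (0, −2, 2).
AP = (2, −2, −6), and AP × d = (−16, −4, −4).
|AP × d|² = 288 and |d|² = 8, so the distance is √(288/8) = √36 = 6.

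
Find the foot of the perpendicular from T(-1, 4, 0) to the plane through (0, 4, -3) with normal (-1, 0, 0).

The perpendicular from T has direction n = (-1, 0, 0): r = (-1, 4, 0) + λ(-1, 0, 0).
Substitute into the plane: n·(T + λn) = 0 gives 1 + 1λ = 0, so λ = -1.
Foot = (-1, 4, 0) + (-1)·(-1, 0, 0) = (0, 4, 0).

(0, 4, 0)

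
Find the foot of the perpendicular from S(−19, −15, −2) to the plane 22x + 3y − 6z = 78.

(3, -12, -8)

n = (22, 3, −6), |n|² = 529, and n·S − 78 = -529.
t = -529/529 = -1, so the foot is S − t·n = (−19, −15, −2) − (-1)·(22, 3, −6) = (3, −12, −8).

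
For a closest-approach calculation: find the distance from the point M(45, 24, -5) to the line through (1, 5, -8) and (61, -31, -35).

41

A direction vector is d = (60, -36, -27).
AP = (44, 19, 3), and AP × d = (-405, 1368, -2724).
|AP × d|² = 9455625 and |d|² = 5625, so the distance is √(9455625/5625) = √1681 = 41.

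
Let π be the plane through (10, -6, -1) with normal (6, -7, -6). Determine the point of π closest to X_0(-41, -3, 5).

(-23, -24, -13)

n = (6, -7, -6), |n|² = 121, and n·X_0 − 108 = -363.
t = -363/121 = -3, so the foot is X_0 − t·n = (-41, -3, 5) − (-3)·(6, -7, -6) = (-23, -24, -13).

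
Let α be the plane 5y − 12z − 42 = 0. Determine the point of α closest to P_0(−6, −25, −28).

n = (0, 5, −12), |n|² = 169, and n·P_0 − 42 = 169.
t = 169/169 = 1, so the foot is P_0 − t·n = (−6, −25, −28) − 1·(0, 5, −12) = (−6, −30, −16).

(-6, -30, -16)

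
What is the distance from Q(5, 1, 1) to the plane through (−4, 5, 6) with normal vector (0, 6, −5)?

√61/61

The plane has equation n·(r − (−4, 5, 6)) = 0, i.e. n·r = 0.
d = |6·1 + (-5)·1 − 0| / √(0 + 36 + 25) = |1| / √61 = 1/√61.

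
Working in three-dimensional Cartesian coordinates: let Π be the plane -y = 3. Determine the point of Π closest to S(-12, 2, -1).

(-12, -3, -1)

n = (0, -1, 0), |n|² = 1, and n·S − 3 = -5.
t = -5/1 = -5, so the foot is S − t·n = (-12, 2, -1) − (-5)·(0, -1, 0) = (-12, -3, -1).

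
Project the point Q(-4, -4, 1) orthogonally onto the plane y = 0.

The perpendicular from Q has direction n = (0, 1, 0): r = (-4, -4, 1) + μ(0, 1, 0).
Substitute into the plane: n·(Q + μn) = 0 gives -4 + 1μ = 0, so μ = 4.
Foot = (-4, -4, 1) + 4·(0, 1, 0) = (-4, 0, 1).

(-4, 0, 1)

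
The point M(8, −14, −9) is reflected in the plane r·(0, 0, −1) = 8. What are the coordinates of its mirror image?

(8, -14, -7)

With n = (0, 0, −1), the signed offset is (n·M − 8)/|n|² = 1/1 = 1.
M' = M − 2t·n = (8, −14, −9) − 2·(0, 0, −1) = (8, −14, −7).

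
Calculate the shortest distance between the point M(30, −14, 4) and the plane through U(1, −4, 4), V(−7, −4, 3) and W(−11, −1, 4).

11/9

UV = (−8, 0, −1) and UW = (−12, 3, 0), so a normal is n = UV × UW = (3, 12, −24).
Then n·(30, −14, 4) − (−141) = −33.
|n| = √(9 + 144 + 576) = 27, so the distance is |-33|/27 = 11/9.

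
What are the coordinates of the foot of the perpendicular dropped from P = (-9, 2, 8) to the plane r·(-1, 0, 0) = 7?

n = (-1, 0, 0), |n|² = 1, and n·P − 7 = 2.
t = 2/1 = 2, so the foot is P − t·n = (-9, 2, 8) − 2·(-1, 0, 0) = (-7, 2, 8).

(-7, 2, 8)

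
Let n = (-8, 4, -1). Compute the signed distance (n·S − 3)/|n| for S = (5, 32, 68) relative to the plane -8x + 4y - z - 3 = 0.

17/9

n·S − 3 = 17.
|n| = 9, so the signed distance is 17/9.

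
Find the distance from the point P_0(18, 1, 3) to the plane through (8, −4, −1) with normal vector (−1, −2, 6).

4/√41

The plane has equation n·(r − (8, −4, −1)) = 0, i.e. n·r = -6.
d = |(-1)·18 + (-2)·1 + 6·3 − (-6)| / √(1 + 4 + 36) = |4| / √41 = 4√41/41.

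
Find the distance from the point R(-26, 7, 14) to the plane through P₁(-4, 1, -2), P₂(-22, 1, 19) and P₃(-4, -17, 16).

2

P₁P₂ = (-18, 0, 21) and P₁P₃ = (0, -18, 18), so a normal is n = P₁P₂ × P₁P₃ = (378, 324, 324).
Then n·(-26, 7, 14) - (-1836) = -1188.
|n| = √(142884 + 104976 + 104976) = 594, so the distance is |-1188|/594 = 2.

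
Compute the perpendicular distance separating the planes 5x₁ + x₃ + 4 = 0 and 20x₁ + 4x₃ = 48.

8√26/13

Divide the second equation by 4 to match normals: 5x₁ + x₃ = 12.
Both planes have normal n = (5, 0, 1), |n| = √26. Any point on the first plane is at distance |12 − (-4)|/|n| = 16/√26 = 8√26/13 from the second.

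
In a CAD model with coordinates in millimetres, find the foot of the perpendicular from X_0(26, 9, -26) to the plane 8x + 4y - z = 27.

n = (8, 4, -1), |n|² = 81, and n·X_0 − 27 = 243.
t = 243/81 = 3, so the foot is X_0 − t·n = (26, 9, -26) − 3·(8, 4, -1) = (2, -3, -23).

(2, -3, -23)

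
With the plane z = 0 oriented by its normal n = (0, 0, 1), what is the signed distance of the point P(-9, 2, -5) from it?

-5

n·P − 0 = -5.
|n| = 1, so the signed distance is -5/1 = -5.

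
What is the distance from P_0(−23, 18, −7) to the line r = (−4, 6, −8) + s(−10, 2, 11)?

√281

Direction vector d = (−10, 2, 11).
AP = (−19, 12, 1); AP·d = 225, |AP|² = 506, |d|² = 225.
distance² = |AP|² − (AP·d)²/|d|² = 506 − 50625/225 = 281, so the distance is √281.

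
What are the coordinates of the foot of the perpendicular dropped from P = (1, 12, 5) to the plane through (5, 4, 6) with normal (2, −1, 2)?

The perpendicular from P has direction n = (2, −1, 2): r = (1, 12, 5) + μ(2, −1, 2).
Substitute into the plane: n·(P + μn) = 18 gives 0 + 9μ = 18, so μ = 2.
Foot = (1, 12, 5) + 2·(2, −1, 2) = (5, 10, 9).

(5, 10, 9)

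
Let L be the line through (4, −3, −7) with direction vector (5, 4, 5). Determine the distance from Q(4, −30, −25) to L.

3√51

Direction vector d = (5, 4, 5).
AP = (0, −27, −18), and AP × d = (−63, −90, 135).
|AP × d|² = 30294 and |d|² = 66, so the distance is √(30294/66) = √459 = 3√51.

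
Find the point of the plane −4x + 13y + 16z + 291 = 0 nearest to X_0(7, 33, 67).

The perpendicular from X_0 has direction n = (−4, 13, 16): r = (7, 33, 67) + t(−4, 13, 16).
Substitute into the plane: n·(X_0 + tn) = -291 gives 1473 + 441t = -291, so t = -4.
Foot = (7, 33, 67) + (-4)·(−4, 13, 16) = (23, −19, 3).

(23, -19, 3)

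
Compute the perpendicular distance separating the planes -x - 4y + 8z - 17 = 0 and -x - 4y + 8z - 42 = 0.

Both planes have normal n = (-1, -4, 8), |n| = 9. Any point on the first plane is at distance |42 − 17|/|n| = 25/9 from the second.

25/9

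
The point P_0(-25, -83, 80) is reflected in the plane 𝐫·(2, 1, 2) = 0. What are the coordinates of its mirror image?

(-37, -89, 68)

n = (2, 1, 2), |n|² = 9, n·P_0 − 0 = 27, so t = 27/9 = 3.
Foot F = P_0 − 3·n = (-31, -86, 74); the reflection is 2F − P_0 = (-37, -89, 68).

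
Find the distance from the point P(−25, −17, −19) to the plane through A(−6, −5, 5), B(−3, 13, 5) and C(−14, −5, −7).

6√53/53

AB = (3, 18, 0) and AC = (−8, 0, −12), so a normal is n = AB × AC = (−216, 36, 144).
n = (−216, 36, 144); n·P − 1836 = 216; |n| = 36√53; distance = 216/(36√53) = 6/√53.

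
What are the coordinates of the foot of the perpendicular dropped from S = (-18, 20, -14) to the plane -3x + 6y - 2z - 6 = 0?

(-6, -4, -6)

The perpendicular from S has direction n = (-3, 6, -2): r = (-18, 20, -14) + μ(-3, 6, -2).
Substitute into the plane: n·(S + μn) = 6 gives 202 + 49μ = 6, so μ = -4.
Foot = (-18, 20, -14) + (-4)·(-3, 6, -2) = (-6, -4, -6).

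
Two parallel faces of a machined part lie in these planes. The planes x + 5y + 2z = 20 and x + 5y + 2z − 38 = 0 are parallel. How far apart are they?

With common normal n = (1, 5, 2) (|n| = √30), the distance is |20 − 38|/|n| = 18/√30.

3√30/5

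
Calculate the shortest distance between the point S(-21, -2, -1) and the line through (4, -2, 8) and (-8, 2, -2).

11

A direction vector is d = (-12, 4, -10).
AP = (-25, 0, -9), and AP × d = (36, -142, -100).
|AP × d|² = 31460 and |d|² = 260, so the distance is √(31460/260) = √121 = 11.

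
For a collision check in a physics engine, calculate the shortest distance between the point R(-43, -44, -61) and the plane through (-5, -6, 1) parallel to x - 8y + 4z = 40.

Parallel planes share the normal n = (1, -8, 4); since (-5, -6, 1) lies on the plane, its equation is x - 8y + 4z = 47.
Then n·(-43, -44, -61) - 47 = 18.
|n| = √(1 + 64 + 16) = 9, so the distance is |18|/9 = 2.

2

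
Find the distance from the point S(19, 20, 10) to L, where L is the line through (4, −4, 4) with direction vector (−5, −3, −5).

Direction vector d = (−5, −3, −5).
AP = (15, 24, 6), and AP × d = (−102, 45, 75).
|AP × d|² = 18054 and |d|² = 59, so the distance is √(18054/59) = √306 = 3√34.

3√34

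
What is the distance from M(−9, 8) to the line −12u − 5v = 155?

d = |(-12)·(-9) + (-5)·8 − 155| / √(144 + 25) = |-87|/13 = 87/13.

87/13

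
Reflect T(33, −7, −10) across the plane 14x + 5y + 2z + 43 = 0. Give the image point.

n = (14, 5, 2), |n|² = 225, n·T − (-43) = 450, so t = 450/225 = 2.
Foot F = T − 2·n = (5, −17, −14); the reflection is 2F − T = (−23, −27, −18).

(-23, -27, -18)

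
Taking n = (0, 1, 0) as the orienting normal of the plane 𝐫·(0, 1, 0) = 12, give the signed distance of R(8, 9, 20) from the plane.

n·R − 12 = -3.
|n| = 1, so the signed distance is -3/1 = -3.

-3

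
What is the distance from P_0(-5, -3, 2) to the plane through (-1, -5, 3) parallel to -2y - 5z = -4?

Parallel planes share the normal n = (0, -2, -5); since (-1, -5, 3) lies on the plane, its equation is -2y - 5z = -5.
d = |(-2)·(-3) + (-5)·2 − (-5)| / √(0 + 4 + 25) = |1| / √29 = √29/29.

√29/29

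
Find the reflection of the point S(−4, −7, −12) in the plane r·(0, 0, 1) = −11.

(-4, -7, -10)

n = (0, 0, 1), |n|² = 1, n·S − (-11) = -1, so t = -1/1 = -1.
Foot F = S − (-1)·n = (−4, −7, −11); the reflection is 2F − S = (−4, −7, −10).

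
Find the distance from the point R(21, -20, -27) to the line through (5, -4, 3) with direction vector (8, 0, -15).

16

Direction vector d = (8, 0, -15).
AP = (16, -16, -30), and AP × d = (240, 0, 128).
|AP × d|² = 73984 and |d|² = 289, so the distance is √(73984/289) = √256 = 16.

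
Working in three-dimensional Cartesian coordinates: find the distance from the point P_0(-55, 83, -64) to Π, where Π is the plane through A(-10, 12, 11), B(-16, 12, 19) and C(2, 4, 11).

21√61/61

AB = (-6, 0, 8) and AC = (12, -8, 0), so a normal is n = AB × AC = (64, 96, 48).
d = |64·(-55) + 96·83 + 48·(-64) − 1040| / √(4096 + 9216 + 2304) = |336| / (16√61) = 21√61/61.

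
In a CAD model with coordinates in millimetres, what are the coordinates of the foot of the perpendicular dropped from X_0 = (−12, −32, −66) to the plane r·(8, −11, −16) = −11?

n = (8, −11, −16), |n|² = 441, and n·X_0 − (-11) = 1323.
t = 1323/441 = 3, so the foot is X_0 − t·n = (−12, −32, −66) − 3·(8, −11, −16) = (−36, 1, −18).

(-36, 1, -18)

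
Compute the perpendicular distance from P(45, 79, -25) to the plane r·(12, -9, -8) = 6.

23/17

d = |12·45 + (-9)·79 + (-8)·(-25) − 6| / √(144 + 81 + 64) = |23| / 17 = 23/17.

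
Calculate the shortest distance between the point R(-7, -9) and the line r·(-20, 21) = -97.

The normal to the line is n = (-20, 21) with |n| = 29.
|n·R − (-97)| = |-49 − (-97)| = 48, so the distance is 48/29.

48/29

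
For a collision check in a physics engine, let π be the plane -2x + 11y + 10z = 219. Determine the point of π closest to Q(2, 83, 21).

n = (-2, 11, 10), |n|² = 225, and n·Q − 219 = 900.
t = 900/225 = 4, so the foot is Q − t·n = (2, 83, 21) − 4·(-2, 11, 10) = (10, 39, -19).

(10, 39, -19)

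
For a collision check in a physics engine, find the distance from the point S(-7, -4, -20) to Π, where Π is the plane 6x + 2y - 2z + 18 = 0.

n = (6, 2, -2); n·P − (-18) = 8; |n| = 2√11; distance = 8/(2√11) = 4√11/11.

4/√11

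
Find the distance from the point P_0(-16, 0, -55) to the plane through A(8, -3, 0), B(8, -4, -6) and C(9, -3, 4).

AB = (0, -1, -6) and AC = (1, 0, 4), so a normal is n = AB × AC = (-4, -6, 1).
d = |(-4)·(-16) + (-6)·0 + 1·(-55) − (-14)| / √(16 + 36 + 1) = |23| / √53 = 23/√53.

23/√53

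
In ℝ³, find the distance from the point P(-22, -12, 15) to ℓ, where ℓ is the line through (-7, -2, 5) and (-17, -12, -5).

A direction vector is d = (-10, -10, -10).
AP = (-15, -10, 10), and AP × d = (200, -250, 50).
|AP × d|² = 105000 and |d|² = 300, so the distance is √(105000/300) = √350 = 5√14.

5√14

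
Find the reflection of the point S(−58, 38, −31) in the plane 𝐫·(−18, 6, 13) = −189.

(14, 14, -83)

n = (−18, 6, 13), |n|² = 529, n·S − (-189) = 1058, so t = 1058/529 = 2.
Foot F = S − 2·n = (−22, 26, −57); the reflection is 2F − S = (14, 14, −83).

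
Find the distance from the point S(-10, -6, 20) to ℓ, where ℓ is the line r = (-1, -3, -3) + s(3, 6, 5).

3√61

Direction vector d = (3, 6, 5).
AP = (-9, -3, 23), and AP × d = (-153, 114, -45).
|AP × d|² = 38430 and |d|² = 70, so the distance is √(38430/70) = √549 = 3√61.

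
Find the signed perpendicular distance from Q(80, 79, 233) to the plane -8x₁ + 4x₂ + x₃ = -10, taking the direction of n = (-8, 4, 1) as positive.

-9

n·Q − (-10) = -81.
|n| = 9, so the signed distance is -81/9 = -9.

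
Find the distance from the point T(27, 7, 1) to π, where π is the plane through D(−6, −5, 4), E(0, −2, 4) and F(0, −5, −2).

√6

DE = (6, 3, 0) and DF = (6, 0, −6), so a normal is n = DE × DF = (−18, 36, −18).
Then n·(27, 7, 1) − (−144) = −108.
|n| = √(324 + 1296 + 324) = 18√6, so the distance is |-108|/(18√6) = √6.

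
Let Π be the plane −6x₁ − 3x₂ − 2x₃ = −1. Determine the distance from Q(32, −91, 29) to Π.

24/7

Normal vector n = (−6, −3, −2), and n·(32, −91, 29) − (−1) = 24.
|n| = √(36 + 9 + 4) = 7, so the distance is |24|/7 = 24/7.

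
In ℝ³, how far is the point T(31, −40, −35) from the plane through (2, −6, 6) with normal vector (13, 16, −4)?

1/7

The plane has equation n·(r − (2, −6, 6)) = 0, i.e. n·r = -94.
Then n·(31, −40, −35) − (−94) = −3.
|n| = √(169 + 256 + 16) = 21, so the distance is |-3|/21 = 1/7.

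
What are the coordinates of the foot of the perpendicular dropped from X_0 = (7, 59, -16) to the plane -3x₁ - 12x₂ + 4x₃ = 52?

The perpendicular from X_0 has direction n = (-3, -12, 4): r = (7, 59, -16) + μ(-3, -12, 4).
Substitute into the plane: n·(X_0 + μn) = 52 gives -793 + 169μ = 52, so μ = 5.
Foot = (7, 59, -16) + 5·(-3, -12, 4) = (-8, -1, 4).

(-8, -1, 4)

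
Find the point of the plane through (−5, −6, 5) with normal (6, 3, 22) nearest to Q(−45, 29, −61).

n = (6, 3, 22), |n|² = 529, and n·Q − 62 = -1587.
t = -1587/529 = -3, so the foot is Q − t·n = (−45, 29, −61) − (-3)·(6, 3, 22) = (−27, 38, 5).

(-27, 38, 5)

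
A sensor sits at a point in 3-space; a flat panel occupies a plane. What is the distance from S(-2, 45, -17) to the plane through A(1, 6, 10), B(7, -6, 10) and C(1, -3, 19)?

AB = (6, -12, 0) and AC = (0, -9, 9), so a normal is n = AB × AC = (-108, -54, -54).
d = |(-108)·(-2) + (-54)·45 + (-54)·(-17) − (-972)| / √(11664 + 2916 + 2916) = |-324| / (54√6) = √6.

√6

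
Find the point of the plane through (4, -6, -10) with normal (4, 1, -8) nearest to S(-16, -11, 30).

The perpendicular from S has direction n = (4, 1, -8): r = (-16, -11, 30) + λ(4, 1, -8).
Substitute into the plane: n·(S + λn) = 90 gives -315 + 81λ = 90, so λ = 5.
Foot = (-16, -11, 30) + 5·(4, 1, -8) = (4, -6, -10).

(4, -6, -10)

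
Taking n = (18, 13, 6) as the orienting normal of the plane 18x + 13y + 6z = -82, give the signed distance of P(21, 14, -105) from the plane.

n·P − (-82) = 12.
|n| = 23, so the signed distance is 12/23.

12/23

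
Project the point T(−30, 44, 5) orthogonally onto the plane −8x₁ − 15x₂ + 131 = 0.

(-38, 29, 5)

n = (−8, −15, 0), |n|² = 289, and n·T − (-131) = -289.
t = -289/289 = -1, so the foot is T − t·n = (−30, 44, 5) − (-1)·(−8, −15, 0) = (−38, 29, 5).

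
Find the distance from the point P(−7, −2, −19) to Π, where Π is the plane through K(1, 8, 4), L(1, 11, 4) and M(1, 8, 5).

8

KL = (0, 3, 0) and KM = (0, 0, 1), so a normal is n = KL × KM = (3, 0, 0).
d = |3·(-7) − 3| / √(9 + 0 + 0) = |-24| / 3 = 8.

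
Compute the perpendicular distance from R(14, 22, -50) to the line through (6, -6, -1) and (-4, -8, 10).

A direction vector is d = (-10, -2, 11).
AP = (8, 28, -49), and AP × d = (210, 402, 264).
|AP × d|² = 275400 and |d|² = 225, so the distance is √(275400/225) = √1224 = 6√34.

6√34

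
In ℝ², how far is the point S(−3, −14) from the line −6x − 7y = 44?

72√85/85

The normal to the line is n = (−6, −7) with |n| = √85.
|n·S − 44| = |116 − 44| = 72, so the distance is 72/√85 = 72√85/85.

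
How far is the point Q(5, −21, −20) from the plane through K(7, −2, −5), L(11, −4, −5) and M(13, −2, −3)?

KL = (4, −2, 0) and KM = (6, 0, 2), so a normal is n = KL × KM = (−4, −8, 12).
d = |(-4)·5 + (-8)·(-21) + 12·(-20) − (-72)| / √(16 + 64 + 144) = |-20| / (4√14) = 5√14/14.

5√14/14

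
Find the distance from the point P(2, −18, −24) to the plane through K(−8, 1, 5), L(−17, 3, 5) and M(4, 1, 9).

23/11

KL = (−9, 2, 0) and KM = (12, 0, 4), so a normal is n = KL × KM = (8, 36, −24).
Then n·(2, −18, −24) − (−148) = 92.
|n| = √(64 + 1296 + 576) = 44, so the distance is |92|/44 = 23/11.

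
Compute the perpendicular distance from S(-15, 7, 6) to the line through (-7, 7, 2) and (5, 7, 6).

2√10

A direction vector is d = (12, 0, 4).
AP = (-8, 0, 4); AP·d = -80, |AP|² = 80, |d|² = 160.
distance² = |AP|² − (AP·d)²/|d|² = 80 − 6400/160 = 40, so the distance is 2√10.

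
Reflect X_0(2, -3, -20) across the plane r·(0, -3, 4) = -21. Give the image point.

n = (0, -3, 4), |n|² = 25, n·X_0 − (-21) = -50, so t = -50/25 = -2.
Foot F = X_0 − (-2)·n = (2, -9, -12); the reflection is 2F − X_0 = (2, -15, -4).

(2, -15, -4)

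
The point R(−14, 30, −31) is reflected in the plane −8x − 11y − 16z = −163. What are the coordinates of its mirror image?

(2, 52, 1)

n = (−8, −11, −16), |n|² = 441, n·R − (-163) = 441, so t = 441/441 = 1.
Foot F = R − 1·n = (−6, 41, −15); the reflection is 2F − R = (2, 52, 1).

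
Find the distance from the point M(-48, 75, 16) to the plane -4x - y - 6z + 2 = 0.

23/√53

Normal vector n = (-4, -1, -6), and n·(-48, 75, 16) - (-2) = 23.
|n| = √(16 + 1 + 36) = √53, so the distance is |23|/√53 = 23/√53.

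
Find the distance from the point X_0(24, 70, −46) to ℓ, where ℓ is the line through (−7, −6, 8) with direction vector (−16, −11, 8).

Direction vector d = (−16, −11, 8).
AP = (31, 76, −54), and AP × d = (14, 616, 875).
|AP × d|² = 1145277 and |d|² = 441, so the distance is √(1145277/441) = √2597 = 7√53.

7√53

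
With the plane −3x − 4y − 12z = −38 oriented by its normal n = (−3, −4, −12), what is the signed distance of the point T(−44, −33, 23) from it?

n·T − (-38) = 26.
|n| = 13, so the signed distance is 26/13 = 2.

2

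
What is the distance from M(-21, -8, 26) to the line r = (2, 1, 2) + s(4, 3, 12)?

Direction vector d = (4, 3, 12).
AP = (-23, -9, 24); AP·d = 169, |AP|² = 1186, |d|² = 169.
distance² = |AP|² − (AP·d)²/|d|² = 1186 − 28561/169 = 1017, so the distance is 3√113.

3√113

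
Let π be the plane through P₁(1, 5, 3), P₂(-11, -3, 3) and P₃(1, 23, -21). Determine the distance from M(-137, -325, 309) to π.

P₁P₂ = (-12, -8, 0) and P₁P₃ = (0, 18, -24), so a normal is n = P₁P₂ × P₁P₃ = (192, -288, -216).
n = (192, -288, -216); n·P − (-1896) = 2448; |n| = 408; distance = 2448/408 = 6.

6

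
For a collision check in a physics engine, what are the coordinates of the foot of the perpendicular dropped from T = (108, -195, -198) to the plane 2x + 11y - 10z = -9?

n = (2, 11, -10), |n|² = 225, and n·T − (-9) = 60.
t = 60/225 = 4/15, so the foot is T − t·n = (108, -195, -198) − (4/15)·(2, 11, -10) = (1612/15, -2969/15, -586/3).

(1612/15, -2969/15, -586/3)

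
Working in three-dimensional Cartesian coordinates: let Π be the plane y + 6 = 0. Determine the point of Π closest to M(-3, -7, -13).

(-3, -6, -13)

The perpendicular from M has direction n = (0, 1, 0): r = (-3, -7, -13) + μ(0, 1, 0).
Substitute into the plane: n·(M + μn) = -6 gives -7 + 1μ = -6, so μ = 1.
Foot = (-3, -7, -13) + 1·(0, 1, 0) = (-3, -6, -13).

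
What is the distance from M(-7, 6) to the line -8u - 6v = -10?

d = |(-8)·(-7) + (-6)·6 − (-10)| / √(64 + 36) = |30|/10 = 3.

3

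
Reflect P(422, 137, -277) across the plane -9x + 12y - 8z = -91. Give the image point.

n = (-9, 12, -8), |n|² = 289, n·P − (-91) = 153, so t = 153/289 = 9/17.
Foot F = P − (9/17)·n = (7255/17, 2221/17, -4637/17); the reflection is 2F − P = (7336/17, 2113/17, -4565/17).

(7336/17, 2113/17, -4565/17)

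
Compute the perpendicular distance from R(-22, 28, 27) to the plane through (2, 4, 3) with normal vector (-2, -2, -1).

8

The plane has equation n·(r − (2, 4, 3)) = 0, i.e. n·r = -15.
d = |(-2)·(-22) + (-2)·28 + (-1)·27 − (-15)| / √(4 + 4 + 1) = |-24| / 3 = 8.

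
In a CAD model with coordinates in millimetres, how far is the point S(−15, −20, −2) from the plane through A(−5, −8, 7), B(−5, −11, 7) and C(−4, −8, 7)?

AB = (0, −3, 0) and AC = (1, 0, 0), so a normal is n = AB × AC = (0, 0, 3).
Then n·(−15, −20, −2) − 21 = −27.
|n| = √(0 + 0 + 9) = 3, so the distance is |-27|/3 = 9.

9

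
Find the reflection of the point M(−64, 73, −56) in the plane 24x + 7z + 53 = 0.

(80, 73, -14)

With n = (24, 0, 7), the signed offset is (n·M − (-53))/|n|² = -1875/625 = -3.
M' = M − 2t·n = (−64, 73, −56) − (-6)·(24, 0, 7) = (80, 73, −14).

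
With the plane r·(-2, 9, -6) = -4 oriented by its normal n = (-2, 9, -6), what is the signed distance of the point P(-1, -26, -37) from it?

-6/11

n·P − (-4) = -6.
|n| = 11, so the signed distance is -6/11.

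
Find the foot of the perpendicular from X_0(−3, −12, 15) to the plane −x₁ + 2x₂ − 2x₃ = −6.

(-8, -2, 5)

n = (−1, 2, −2), |n|² = 9, and n·X_0 − (-6) = -45.
t = -45/9 = -5, so the foot is X_0 − t·n = (−3, −12, 15) − (-5)·(−1, 2, −2) = (−8, −2, 5).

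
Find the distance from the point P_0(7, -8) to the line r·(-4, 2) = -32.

The normal to the line is n = (-4, 2) with |n| = 2√5.
|n·P_0 − (-32)| = |-44 − (-32)| = 12, so the distance is 12/(2√5) = 6/√5.

6/√5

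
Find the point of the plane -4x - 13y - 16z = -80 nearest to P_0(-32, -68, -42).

(-16, -16, 22)

n = (-4, -13, -16), |n|² = 441, and n·P_0 − (-80) = 1764.
t = 1764/441 = 4, so the foot is P_0 − t·n = (-32, -68, -42) − 4·(-4, -13, -16) = (-16, -16, 22).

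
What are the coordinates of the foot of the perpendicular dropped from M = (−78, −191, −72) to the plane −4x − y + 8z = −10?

(-730/9, -1726/9, -592/9)

The perpendicular from M has direction n = (−4, −1, 8): r = (−78, −191, −72) + μ(−4, −1, 8).
Substitute into the plane: n·(M + μn) = -10 gives -73 + 81μ = -10, so μ = 7/9.
Foot = (−78, −191, −72) + (7/9)·(−4, −1, 8) = (−730/9, −1726/9, −592/9).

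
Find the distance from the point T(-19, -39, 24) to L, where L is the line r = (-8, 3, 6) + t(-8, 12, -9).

Direction vector d = (-8, 12, -9).
AP = (-11, -42, 18); AP·d = -578, |AP|² = 2209, |d|² = 289.
distance² = |AP|² − (AP·d)²/|d|² = 2209 − 334084/289 = 1053, so the distance is 9√13.

9√13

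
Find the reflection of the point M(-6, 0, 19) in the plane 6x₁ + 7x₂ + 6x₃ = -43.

n = (6, 7, 6), |n|² = 121, n·M − (-43) = 121, so t = 121/121 = 1.
Foot F = M − 1·n = (-12, -7, 13); the reflection is 2F − M = (-18, -14, 7).

(-18, -14, 7)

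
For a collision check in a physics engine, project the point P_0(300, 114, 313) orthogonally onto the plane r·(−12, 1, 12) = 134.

The perpendicular from P_0 has direction n = (−12, 1, 12): r = (300, 114, 313) + λ(−12, 1, 12).
Substitute into the plane: n·(P_0 + λn) = 134 gives 270 + 289λ = 134, so λ = -8/17.
Foot = (300, 114, 313) + (-8/17)·(−12, 1, 12) = (5196/17, 1930/17, 5225/17).

(5196/17, 1930/17, 5225/17)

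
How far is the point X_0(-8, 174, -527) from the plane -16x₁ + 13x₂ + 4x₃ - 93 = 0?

9

d = |(-16)·(-8) + 13·174 + 4·(-527) − 93| / √(256 + 169 + 16) = |189| / 21 = 9.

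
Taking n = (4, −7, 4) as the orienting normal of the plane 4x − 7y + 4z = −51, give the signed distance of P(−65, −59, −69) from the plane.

n·P − (-51) = -72.
|n| = 9, so the signed distance is -72/9 = -8.

-8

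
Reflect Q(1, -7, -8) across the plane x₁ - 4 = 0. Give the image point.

(7, -7, -8)

With n = (1, 0, 0), the signed offset is (n·Q − 4)/|n|² = -3/1 = -3.
Q' = Q − 2t·n = (1, -7, -8) − (-6)·(1, 0, 0) = (7, -7, -8).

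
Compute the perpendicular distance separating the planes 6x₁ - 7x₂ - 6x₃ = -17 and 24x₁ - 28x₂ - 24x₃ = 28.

Divide the second equation by 4 to match normals: 6x₁ - 7x₂ - 6x₃ = 7.
With common normal n = (6, -7, -6) (|n| = 11), the distance is |(-17) − 7|/|n| = 24/11.

24/11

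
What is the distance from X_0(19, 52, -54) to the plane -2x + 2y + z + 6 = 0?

6

n = (-2, 2, 1); n·P − (-6) = 18; |n| = 3; distance = 18/3 = 6.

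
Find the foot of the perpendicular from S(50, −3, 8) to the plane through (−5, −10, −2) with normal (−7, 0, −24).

(43, -3, -16)

The perpendicular from S has direction n = (−7, 0, −24): r = (50, −3, 8) + t(−7, 0, −24).
Substitute into the plane: n·(S + tn) = 83 gives -542 + 625t = 83, so t = 1.
Foot = (50, −3, 8) + 1·(−7, 0, −24) = (43, −3, −16).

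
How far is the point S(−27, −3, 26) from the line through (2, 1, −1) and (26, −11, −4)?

A direction vector is d = (24, −12, −3).
AP = (−29, −4, 27), and AP × d = (336, 561, 444).
|AP × d|² = 624753 and |d|² = 729, so the distance is √(624753/729) = √857.

√857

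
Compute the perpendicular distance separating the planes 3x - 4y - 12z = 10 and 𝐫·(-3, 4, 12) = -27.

17/13

Divide the second equation by -1 to match normals: 3x - 4y - 12z = 27.
With common normal n = (3, -4, -12) (|n| = 13), the distance is |10 − 27|/|n| = 17/13.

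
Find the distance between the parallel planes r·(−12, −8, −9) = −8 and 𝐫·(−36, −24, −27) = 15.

Divide the second equation by 3 to match normals: −12x − 8y − 9z = 5.
With common normal n = (−12, −8, −9) (|n| = 17), the distance is |(-8) − 5|/|n| = 13/17.

13/17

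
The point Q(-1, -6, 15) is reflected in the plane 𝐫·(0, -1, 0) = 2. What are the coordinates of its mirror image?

n = (0, -1, 0), |n|² = 1, n·Q − 2 = 4, so t = 4/1 = 4.
Foot F = Q − 4·n = (-1, -2, 15); the reflection is 2F − Q = (-1, 2, 15).

(-1, 2, 15)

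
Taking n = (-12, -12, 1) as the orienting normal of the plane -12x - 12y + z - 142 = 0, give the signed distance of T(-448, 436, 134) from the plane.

8

n·T − 142 = 136.
|n| = 17, so the signed distance is 136/17 = 8.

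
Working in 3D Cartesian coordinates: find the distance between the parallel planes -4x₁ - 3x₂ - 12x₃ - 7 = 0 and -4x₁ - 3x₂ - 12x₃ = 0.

Both planes have normal n = (-4, -3, -12), |n| = 13. Any point on the first plane is at distance |0 − 7|/|n| = 7/13 from the second.

7/13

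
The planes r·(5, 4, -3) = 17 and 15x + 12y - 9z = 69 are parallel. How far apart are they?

3√2/5

Divide the second equation by 3 to match normals: 5x + 4y - 3z = 23.
Both planes have normal n = (5, 4, -3), |n| = 5√2. Any point on the first plane is at distance |23 − 17|/|n| = 6/(5√2) = 3√2/5 from the second.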